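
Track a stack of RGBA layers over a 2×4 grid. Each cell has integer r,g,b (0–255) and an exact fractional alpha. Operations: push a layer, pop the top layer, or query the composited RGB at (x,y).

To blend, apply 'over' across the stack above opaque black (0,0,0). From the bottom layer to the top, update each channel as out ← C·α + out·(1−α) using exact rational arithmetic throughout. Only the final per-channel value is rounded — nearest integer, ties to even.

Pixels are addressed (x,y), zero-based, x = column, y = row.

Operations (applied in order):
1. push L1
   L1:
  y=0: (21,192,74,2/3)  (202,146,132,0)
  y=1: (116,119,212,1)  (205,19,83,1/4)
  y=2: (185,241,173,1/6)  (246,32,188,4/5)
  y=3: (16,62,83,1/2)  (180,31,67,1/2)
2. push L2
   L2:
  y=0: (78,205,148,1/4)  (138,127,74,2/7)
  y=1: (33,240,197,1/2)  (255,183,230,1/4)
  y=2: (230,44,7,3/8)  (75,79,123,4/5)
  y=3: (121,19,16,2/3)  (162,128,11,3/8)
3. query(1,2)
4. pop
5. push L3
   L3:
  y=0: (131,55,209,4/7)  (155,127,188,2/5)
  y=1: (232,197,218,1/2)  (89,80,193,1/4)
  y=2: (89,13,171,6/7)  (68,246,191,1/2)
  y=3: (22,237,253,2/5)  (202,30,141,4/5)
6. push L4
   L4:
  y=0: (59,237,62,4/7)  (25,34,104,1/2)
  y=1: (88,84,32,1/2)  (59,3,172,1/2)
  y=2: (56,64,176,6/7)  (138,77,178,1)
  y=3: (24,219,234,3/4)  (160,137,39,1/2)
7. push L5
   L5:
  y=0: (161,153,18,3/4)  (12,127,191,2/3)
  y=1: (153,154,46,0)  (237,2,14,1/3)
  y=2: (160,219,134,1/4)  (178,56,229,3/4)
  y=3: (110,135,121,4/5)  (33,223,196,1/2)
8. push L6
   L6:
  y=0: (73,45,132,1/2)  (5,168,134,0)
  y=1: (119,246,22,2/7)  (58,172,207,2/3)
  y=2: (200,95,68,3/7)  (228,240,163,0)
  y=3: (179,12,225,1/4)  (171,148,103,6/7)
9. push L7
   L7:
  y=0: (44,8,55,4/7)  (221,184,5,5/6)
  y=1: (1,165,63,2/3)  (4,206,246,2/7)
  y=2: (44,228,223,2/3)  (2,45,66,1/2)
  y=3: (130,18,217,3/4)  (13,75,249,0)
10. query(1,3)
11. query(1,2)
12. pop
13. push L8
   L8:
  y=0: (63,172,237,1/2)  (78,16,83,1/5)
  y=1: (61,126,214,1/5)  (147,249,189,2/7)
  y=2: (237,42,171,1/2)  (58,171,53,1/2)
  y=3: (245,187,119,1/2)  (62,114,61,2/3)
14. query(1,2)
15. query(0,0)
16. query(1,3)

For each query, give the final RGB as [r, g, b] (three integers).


at x=1,y=2 over L1,L2:
L1 α=4/5: [984/5, 128/5, 752/5]
L2 α=4/5: [2484/25, 1708/25, 3212/25]
→ [99, 68, 128]

at x=1,y=3 over L1,L3,L4,L5,L6,L7:
L1 α=1/2: [90, 31/2, 67/2]
L3 α=4/5: [898/5, 271/10, 239/2]
L4 α=1/2: [849/5, 1641/20, 317/4]
L5 α=1/2: [507/5, 6101/40, 1101/8]
L6 α=6/7: [5637/35, 41621/280, 6045/56]
L7 α=0: [5637/35, 41621/280, 6045/56]
= [161, 149, 108]

at x=1,y=2 over L1,L3,L4,L5,L6,L7:
L1 α=4/5: [984/5, 128/5, 752/5]
L3 α=1/2: [662/5, 679/5, 1707/10]
L4 α=1: [138, 77, 178]
L5 α=3/4: [168, 245/4, 865/4]
L6 α=0: [168, 245/4, 865/4]
L7 α=1/2: [85, 425/8, 1129/8]
→ [85, 53, 141]

at x=1,y=2 over L1,L3,L4,L5,L6,L8:
+L1 (α=4/5) → [984/5, 128/5, 752/5]
+L3 (α=1/2) → [662/5, 679/5, 1707/10]
+L4 (α=1) → [138, 77, 178]
+L5 (α=3/4) → [168, 245/4, 865/4]
+L6 (α=0) → [168, 245/4, 865/4]
+L8 (α=1/2) → [113, 929/8, 1077/8]
rounded: [113, 116, 135]

query (0,0) [L1,L3,L4,L5,L6,L8] — begin 0,0,0
after L1 α=2/3: [14, 128, 148/3]
after L3 α=4/7: [566/7, 604/7, 984/7]
after L4 α=4/7: [3350/49, 8448/49, 4688/49]
after L5 α=3/4: [27017/196, 30939/196, 3667/98]
after L6 α=1/2: [41325/392, 39759/392, 16603/196]
after L8 α=1/2: [66021/784, 107183/784, 63055/392]
→ [84, 137, 161]

(1,3) stack=L1,L3,L4,L5,L6,L8; from [0,0,0]:
after L1 α=1/2: [90, 31/2, 67/2]
after L3 α=4/5: [898/5, 271/10, 239/2]
after L4 α=1/2: [849/5, 1641/20, 317/4]
after L5 α=1/2: [507/5, 6101/40, 1101/8]
after L6 α=6/7: [5637/35, 41621/280, 6045/56]
after L8 α=2/3: [9977/105, 105461/840, 12877/168]
rounded: [95, 126, 77]


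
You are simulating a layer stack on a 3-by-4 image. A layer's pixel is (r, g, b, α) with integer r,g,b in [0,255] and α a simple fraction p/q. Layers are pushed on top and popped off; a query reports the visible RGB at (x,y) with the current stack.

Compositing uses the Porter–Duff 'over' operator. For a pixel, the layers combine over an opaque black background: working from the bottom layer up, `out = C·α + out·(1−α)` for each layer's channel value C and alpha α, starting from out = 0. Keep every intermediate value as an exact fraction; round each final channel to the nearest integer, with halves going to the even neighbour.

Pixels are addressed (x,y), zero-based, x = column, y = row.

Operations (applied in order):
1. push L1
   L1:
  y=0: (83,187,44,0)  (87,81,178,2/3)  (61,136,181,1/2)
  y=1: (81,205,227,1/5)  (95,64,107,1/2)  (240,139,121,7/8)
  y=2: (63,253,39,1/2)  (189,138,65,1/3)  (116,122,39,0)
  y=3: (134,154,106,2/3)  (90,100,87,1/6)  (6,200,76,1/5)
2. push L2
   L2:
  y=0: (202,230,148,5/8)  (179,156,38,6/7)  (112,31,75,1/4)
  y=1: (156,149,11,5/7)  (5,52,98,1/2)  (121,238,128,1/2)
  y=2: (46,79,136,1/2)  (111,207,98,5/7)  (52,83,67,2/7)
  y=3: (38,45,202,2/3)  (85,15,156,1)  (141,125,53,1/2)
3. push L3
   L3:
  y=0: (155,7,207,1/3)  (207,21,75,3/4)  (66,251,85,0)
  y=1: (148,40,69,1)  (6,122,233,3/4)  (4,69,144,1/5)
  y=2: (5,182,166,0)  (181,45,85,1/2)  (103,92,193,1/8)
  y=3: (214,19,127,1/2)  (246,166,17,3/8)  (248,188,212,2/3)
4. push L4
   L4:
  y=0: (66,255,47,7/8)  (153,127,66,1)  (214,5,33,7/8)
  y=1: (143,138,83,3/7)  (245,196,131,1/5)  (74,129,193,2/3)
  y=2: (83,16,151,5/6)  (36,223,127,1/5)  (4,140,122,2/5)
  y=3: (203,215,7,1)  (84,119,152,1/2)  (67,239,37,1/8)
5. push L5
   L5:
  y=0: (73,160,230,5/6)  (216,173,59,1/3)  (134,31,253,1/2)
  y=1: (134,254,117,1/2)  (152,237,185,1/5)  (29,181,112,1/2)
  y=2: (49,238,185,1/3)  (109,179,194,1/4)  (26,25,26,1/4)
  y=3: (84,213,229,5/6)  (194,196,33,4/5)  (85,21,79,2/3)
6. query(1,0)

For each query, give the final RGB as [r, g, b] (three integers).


query (1,0) [L1,L2,L3,L4,L5] — begin 0,0,0
+L1 (α=2/3) → [58, 54, 356/3]
+L2 (α=6/7) → [1132/7, 990/7, 1040/21]
+L3 (α=3/4) → [5479/28, 1431/28, 5765/84]
+L4 (α=1) → [153, 127, 66]
+L5 (α=1/3) → [174, 427/3, 191/3]
rounded: [174, 142, 64]


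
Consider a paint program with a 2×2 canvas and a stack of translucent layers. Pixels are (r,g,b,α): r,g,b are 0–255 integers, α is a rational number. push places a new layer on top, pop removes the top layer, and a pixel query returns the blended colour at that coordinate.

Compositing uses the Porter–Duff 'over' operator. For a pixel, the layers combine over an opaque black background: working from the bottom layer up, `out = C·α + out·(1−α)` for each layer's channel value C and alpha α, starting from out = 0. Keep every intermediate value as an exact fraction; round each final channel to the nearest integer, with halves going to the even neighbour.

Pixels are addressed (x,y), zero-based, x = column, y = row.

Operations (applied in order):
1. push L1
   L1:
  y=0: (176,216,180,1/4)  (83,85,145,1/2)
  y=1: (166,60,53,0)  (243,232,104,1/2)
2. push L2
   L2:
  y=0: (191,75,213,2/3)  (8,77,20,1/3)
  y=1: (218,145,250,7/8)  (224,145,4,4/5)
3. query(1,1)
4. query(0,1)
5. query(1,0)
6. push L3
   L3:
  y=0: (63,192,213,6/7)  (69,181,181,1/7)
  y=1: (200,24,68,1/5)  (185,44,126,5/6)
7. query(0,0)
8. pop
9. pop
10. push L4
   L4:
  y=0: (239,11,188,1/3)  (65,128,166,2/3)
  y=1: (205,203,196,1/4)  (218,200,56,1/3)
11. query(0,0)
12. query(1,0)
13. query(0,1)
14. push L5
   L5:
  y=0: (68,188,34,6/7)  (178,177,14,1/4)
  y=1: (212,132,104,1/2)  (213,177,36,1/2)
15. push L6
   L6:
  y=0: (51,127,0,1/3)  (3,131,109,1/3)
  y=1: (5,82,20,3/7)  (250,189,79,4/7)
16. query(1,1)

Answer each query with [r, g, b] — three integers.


at x=1,y=1 over L1,L2:
L1 α=1/2: [243/2, 116, 52]
L2 α=4/5: [407/2, 696/5, 68/5]
= [204, 139, 14]

(0,1) stack=L1,L2; from [0,0,0]:
L1 α=0: [0, 0, 0]
L2 α=7/8: [763/4, 1015/8, 875/4]
= [191, 127, 219]

query (1,0) [L1,L2] — begin 0,0,0
+L1 (α=1/2) → [83/2, 85/2, 145/2]
+L2 (α=1/3) → [91/3, 54, 55]
= [30, 54, 55]

query (0,0) [L1,L2,L3] — begin 0,0,0
L1 α=1/4: [44, 54, 45]
L2 α=2/3: [142, 68, 157]
L3 α=6/7: [520/7, 1220/7, 205]
= [74, 174, 205]

(0,0) stack=L1,L4; from [0,0,0]:
after L1 α=1/4: [44, 54, 45]
after L4 α=1/3: [109, 119/3, 278/3]
= [109, 40, 93]

query (1,0) [L1,L4] — begin 0,0,0
after L1 α=1/2: [83/2, 85/2, 145/2]
after L4 α=2/3: [343/6, 199/2, 809/6]
rounded: [57, 100, 135]

query (0,1) [L1,L4] — begin 0,0,0
+L1 (α=0) → [0, 0, 0]
+L4 (α=1/4) → [205/4, 203/4, 49]
→ [51, 51, 49]

(1,1) stack=L1,L4,L5,L6; from [0,0,0]:
after L1 α=1/2: [243/2, 116, 52]
after L4 α=1/3: [461/3, 144, 160/3]
after L5 α=1/2: [550/3, 321/2, 134/3]
after L6 α=4/7: [1550/7, 2475/14, 450/7]
= [221, 177, 64]


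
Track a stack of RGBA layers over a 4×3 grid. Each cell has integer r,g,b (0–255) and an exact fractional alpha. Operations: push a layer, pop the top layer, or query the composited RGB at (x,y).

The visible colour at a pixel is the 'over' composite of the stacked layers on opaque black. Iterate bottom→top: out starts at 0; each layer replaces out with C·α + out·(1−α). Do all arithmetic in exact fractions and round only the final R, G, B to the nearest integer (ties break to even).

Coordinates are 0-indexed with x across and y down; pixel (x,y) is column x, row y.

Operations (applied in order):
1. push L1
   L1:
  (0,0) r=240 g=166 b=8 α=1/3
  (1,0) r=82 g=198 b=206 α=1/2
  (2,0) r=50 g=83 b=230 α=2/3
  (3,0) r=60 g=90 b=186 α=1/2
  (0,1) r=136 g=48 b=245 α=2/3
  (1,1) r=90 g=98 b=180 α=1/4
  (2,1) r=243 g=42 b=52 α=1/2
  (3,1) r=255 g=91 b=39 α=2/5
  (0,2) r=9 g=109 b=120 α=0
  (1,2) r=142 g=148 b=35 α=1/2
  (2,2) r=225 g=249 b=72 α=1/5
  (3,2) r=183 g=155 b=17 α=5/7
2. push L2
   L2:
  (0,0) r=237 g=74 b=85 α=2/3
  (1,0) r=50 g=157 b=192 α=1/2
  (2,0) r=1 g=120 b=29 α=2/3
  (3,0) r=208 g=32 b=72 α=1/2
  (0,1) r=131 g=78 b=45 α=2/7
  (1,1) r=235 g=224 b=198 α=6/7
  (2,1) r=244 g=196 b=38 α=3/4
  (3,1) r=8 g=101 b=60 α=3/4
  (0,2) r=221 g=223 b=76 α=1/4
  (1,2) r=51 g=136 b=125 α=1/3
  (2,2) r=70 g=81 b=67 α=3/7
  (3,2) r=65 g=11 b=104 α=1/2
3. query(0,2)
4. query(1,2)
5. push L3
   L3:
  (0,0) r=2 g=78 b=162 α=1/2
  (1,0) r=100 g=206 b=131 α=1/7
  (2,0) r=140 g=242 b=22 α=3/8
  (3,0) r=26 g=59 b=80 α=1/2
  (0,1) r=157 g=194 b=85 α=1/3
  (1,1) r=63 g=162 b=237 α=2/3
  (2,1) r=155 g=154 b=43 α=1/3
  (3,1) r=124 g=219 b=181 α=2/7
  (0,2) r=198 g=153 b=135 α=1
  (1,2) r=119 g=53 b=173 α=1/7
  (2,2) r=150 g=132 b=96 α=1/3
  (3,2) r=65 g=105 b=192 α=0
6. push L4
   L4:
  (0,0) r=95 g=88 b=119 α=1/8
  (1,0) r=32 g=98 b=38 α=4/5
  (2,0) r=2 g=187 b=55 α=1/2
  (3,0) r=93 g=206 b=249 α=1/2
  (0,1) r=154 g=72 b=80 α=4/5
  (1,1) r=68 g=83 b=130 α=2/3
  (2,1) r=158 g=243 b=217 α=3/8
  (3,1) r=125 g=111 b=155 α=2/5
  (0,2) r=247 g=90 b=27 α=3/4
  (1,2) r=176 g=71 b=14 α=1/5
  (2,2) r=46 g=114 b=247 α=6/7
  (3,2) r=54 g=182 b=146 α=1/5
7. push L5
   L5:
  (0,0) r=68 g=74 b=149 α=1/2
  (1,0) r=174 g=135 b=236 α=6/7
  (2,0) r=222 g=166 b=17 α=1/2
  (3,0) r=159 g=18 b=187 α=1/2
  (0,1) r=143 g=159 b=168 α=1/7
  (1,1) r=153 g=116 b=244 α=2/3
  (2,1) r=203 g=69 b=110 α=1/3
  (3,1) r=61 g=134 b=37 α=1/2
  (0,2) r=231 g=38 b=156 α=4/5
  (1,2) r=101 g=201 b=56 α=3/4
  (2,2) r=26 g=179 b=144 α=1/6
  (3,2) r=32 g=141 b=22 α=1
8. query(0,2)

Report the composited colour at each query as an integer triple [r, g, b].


at x=0,y=2 over L1,L2:
L1 α=0: [0, 0, 0]
L2 α=1/4: [221/4, 223/4, 19]
rounded: [55, 56, 19]

(1,2) stack=L1,L2; from [0,0,0]:
L1 α=1/2: [71, 74, 35/2]
L2 α=1/3: [193/3, 284/3, 160/3]
= [64, 95, 53]

query (0,2) [L1,L2,L3,L4,L5] — begin 0,0,0
after L1 α=0: [0, 0, 0]
after L2 α=1/4: [221/4, 223/4, 19]
after L3 α=1: [198, 153, 135]
after L4 α=3/4: [939/4, 423/4, 54]
after L5 α=4/5: [927/4, 1031/20, 678/5]
→ [232, 52, 136]


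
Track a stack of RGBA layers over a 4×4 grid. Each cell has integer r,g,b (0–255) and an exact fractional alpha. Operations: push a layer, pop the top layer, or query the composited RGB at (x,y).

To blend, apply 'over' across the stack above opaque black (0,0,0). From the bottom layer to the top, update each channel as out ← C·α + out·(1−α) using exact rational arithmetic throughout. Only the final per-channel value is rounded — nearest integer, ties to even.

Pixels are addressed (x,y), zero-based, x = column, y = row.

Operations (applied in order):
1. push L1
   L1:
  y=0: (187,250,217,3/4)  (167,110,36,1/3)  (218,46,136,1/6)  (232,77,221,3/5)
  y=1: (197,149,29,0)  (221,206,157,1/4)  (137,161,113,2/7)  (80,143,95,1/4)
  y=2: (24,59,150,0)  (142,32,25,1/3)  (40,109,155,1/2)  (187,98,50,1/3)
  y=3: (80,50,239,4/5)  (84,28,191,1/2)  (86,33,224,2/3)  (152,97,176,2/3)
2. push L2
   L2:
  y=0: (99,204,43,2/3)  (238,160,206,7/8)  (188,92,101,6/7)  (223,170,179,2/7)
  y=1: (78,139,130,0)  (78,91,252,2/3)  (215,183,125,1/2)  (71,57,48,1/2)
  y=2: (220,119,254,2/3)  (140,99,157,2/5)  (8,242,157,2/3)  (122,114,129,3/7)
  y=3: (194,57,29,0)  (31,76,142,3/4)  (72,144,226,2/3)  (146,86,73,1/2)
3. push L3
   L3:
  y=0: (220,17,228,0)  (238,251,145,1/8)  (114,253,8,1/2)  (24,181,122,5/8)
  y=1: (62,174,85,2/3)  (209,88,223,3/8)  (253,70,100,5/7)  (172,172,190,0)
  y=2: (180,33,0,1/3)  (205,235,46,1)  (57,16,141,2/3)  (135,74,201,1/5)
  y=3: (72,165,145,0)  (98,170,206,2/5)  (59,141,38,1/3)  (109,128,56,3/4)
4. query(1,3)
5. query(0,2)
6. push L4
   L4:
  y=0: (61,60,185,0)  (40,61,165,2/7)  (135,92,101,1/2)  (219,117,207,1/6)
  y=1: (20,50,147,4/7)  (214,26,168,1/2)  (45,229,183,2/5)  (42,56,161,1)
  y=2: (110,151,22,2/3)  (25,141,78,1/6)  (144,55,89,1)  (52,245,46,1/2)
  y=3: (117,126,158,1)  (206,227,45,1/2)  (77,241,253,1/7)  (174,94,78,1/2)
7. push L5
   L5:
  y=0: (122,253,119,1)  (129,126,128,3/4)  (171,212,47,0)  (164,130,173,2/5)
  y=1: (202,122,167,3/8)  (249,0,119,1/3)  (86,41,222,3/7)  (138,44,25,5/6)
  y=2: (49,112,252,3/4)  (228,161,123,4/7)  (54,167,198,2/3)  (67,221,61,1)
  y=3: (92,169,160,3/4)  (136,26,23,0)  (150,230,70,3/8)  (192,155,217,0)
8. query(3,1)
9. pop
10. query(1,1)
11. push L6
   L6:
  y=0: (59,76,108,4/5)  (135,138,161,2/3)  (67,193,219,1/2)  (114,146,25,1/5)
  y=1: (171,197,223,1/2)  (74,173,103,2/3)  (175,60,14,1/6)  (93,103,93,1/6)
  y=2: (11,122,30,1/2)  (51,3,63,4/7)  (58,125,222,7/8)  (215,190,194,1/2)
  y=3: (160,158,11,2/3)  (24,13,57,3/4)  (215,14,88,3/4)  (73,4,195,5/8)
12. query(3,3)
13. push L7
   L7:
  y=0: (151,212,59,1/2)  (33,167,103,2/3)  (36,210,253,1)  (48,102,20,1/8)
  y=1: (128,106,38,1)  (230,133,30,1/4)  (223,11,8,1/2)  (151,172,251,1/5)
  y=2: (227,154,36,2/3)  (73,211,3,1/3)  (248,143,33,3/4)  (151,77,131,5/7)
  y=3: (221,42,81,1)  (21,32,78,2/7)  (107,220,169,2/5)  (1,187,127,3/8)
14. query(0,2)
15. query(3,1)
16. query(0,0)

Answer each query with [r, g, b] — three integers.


at x=1,y=3 over L1,L2,L3:
L1 α=1/2: [42, 14, 191/2]
L2 α=3/4: [135/4, 121/2, 1043/8]
L3 α=2/5: [1189/20, 1043/10, 1285/8]
= [59, 104, 161]

(0,2) stack=L1,L2,L3; from [0,0,0]:
after L1 α=0: [0, 0, 0]
after L2 α=2/3: [440/3, 238/3, 508/3]
after L3 α=1/3: [1420/9, 575/9, 1016/9]
= [158, 64, 113]

query (3,1) [L1,L2,L3,L4,L5] — begin 0,0,0
+L1 (α=1/4) → [20, 143/4, 95/4]
+L2 (α=1/2) → [91/2, 371/8, 287/8]
+L3 (α=0) → [91/2, 371/8, 287/8]
+L4 (α=1) → [42, 56, 161]
+L5 (α=5/6) → [122, 46, 143/3]
= [122, 46, 48]

at x=1,y=1 over L1,L2,L3,L4:
after L1 α=1/4: [221/4, 103/2, 157/4]
after L2 α=2/3: [845/12, 467/6, 2173/12]
after L3 α=3/8: [11749/96, 3919/48, 18893/96]
after L4 α=1/2: [32293/192, 5167/96, 35021/192]
→ [168, 54, 182]

(3,3) stack=L1,L2,L3,L4,L6; from [0,0,0]:
+L1 (α=2/3) → [304/3, 194/3, 352/3]
+L2 (α=1/2) → [371/3, 226/3, 571/6]
+L3 (α=3/4) → [338/3, 689/6, 1579/24]
+L4 (α=1/2) → [430/3, 1253/12, 3451/48]
+L6 (α=5/8) → [795/8, 1333/32, 19051/128]
rounded: [99, 42, 149]

at x=0,y=2 over L1,L2,L3,L4,L6,L7:
after L1 α=0: [0, 0, 0]
after L2 α=2/3: [440/3, 238/3, 508/3]
after L3 α=1/3: [1420/9, 575/9, 1016/9]
after L4 α=2/3: [3400/27, 3293/27, 1412/27]
after L6 α=1/2: [3697/54, 6587/54, 1111/27]
after L7 α=2/3: [28213/162, 23219/162, 3055/81]
→ [174, 143, 38]

query (3,1) [L1,L2,L3,L4,L6,L7] — begin 0,0,0
+L1 (α=1/4) → [20, 143/4, 95/4]
+L2 (α=1/2) → [91/2, 371/8, 287/8]
+L3 (α=0) → [91/2, 371/8, 287/8]
+L4 (α=1) → [42, 56, 161]
+L6 (α=1/6) → [101/2, 383/6, 449/3]
+L7 (α=1/5) → [353/5, 1282/15, 2549/15]
→ [71, 85, 170]

at x=0,y=0 over L1,L2,L3,L4,L6,L7:
L1 α=3/4: [561/4, 375/2, 651/4]
L2 α=2/3: [451/4, 397/2, 995/12]
L3 α=0: [451/4, 397/2, 995/12]
L4 α=0: [451/4, 397/2, 995/12]
L6 α=4/5: [279/4, 201/2, 6179/60]
L7 α=1/2: [883/8, 625/4, 9719/120]
rounded: [110, 156, 81]


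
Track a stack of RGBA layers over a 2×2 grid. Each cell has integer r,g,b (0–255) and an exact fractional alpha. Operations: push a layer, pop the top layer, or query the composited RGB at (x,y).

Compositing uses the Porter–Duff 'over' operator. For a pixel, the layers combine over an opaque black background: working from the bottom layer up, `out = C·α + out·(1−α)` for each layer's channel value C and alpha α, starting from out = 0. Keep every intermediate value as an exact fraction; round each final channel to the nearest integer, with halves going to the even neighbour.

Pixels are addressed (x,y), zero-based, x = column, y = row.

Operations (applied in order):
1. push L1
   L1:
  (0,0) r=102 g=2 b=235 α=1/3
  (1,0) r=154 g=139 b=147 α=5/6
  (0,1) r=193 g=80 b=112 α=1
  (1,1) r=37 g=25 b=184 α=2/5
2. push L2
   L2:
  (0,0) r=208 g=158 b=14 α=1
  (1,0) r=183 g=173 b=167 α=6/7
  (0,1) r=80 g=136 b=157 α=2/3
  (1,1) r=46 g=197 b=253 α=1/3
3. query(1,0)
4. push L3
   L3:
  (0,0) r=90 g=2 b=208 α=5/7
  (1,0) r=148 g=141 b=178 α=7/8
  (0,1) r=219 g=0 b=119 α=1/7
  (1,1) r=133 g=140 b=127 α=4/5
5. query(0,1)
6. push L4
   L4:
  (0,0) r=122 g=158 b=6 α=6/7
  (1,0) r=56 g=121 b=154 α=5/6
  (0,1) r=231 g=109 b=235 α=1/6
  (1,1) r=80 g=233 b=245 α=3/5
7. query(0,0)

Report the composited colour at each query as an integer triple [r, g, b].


at x=1,y=0 over L1,L2:
after L1 α=5/6: [385/3, 695/6, 245/2]
after L2 α=6/7: [3679/21, 989/6, 2249/14]
→ [175, 165, 161]

query (0,1) [L1,L2,L3] — begin 0,0,0
L1 α=1: [193, 80, 112]
L2 α=2/3: [353/3, 352/3, 142]
L3 α=1/7: [925/7, 704/7, 971/7]
rounded: [132, 101, 139]

at x=0,y=0 over L1,L2,L3,L4:
L1 α=1/3: [34, 2/3, 235/3]
L2 α=1: [208, 158, 14]
L3 α=5/7: [866/7, 326/7, 1068/7]
L4 α=6/7: [5990/49, 6962/49, 1320/49]
→ [122, 142, 27]


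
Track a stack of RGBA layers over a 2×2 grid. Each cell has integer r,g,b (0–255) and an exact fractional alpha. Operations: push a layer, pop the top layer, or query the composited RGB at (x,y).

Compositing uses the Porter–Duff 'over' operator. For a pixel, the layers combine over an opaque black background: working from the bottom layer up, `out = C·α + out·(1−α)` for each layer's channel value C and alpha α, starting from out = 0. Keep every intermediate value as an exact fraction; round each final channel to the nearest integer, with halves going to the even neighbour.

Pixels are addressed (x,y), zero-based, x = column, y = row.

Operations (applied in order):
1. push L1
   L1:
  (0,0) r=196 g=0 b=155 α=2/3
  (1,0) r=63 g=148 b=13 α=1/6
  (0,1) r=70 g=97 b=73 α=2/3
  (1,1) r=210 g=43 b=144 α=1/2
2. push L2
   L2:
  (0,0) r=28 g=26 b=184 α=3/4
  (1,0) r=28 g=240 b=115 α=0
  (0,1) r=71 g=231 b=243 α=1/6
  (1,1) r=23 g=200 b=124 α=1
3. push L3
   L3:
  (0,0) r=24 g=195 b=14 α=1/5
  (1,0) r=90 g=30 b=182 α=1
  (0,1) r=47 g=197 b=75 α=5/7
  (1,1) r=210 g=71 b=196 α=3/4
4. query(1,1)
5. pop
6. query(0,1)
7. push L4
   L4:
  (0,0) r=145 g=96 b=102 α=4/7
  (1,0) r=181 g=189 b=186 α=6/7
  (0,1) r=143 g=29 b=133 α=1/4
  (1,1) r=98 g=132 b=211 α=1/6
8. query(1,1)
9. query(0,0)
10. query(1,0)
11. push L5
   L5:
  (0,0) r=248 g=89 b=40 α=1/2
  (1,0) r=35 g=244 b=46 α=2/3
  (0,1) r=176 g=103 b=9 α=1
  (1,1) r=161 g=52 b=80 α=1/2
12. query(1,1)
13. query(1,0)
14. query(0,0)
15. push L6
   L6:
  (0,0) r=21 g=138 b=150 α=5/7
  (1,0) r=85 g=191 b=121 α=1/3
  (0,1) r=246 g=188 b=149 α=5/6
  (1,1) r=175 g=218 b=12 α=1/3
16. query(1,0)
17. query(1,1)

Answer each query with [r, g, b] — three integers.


at x=1,y=1 over L1,L2,L3:
L1 α=1/2: [105, 43/2, 72]
L2 α=1: [23, 200, 124]
L3 α=3/4: [653/4, 413/4, 178]
= [163, 103, 178]

(0,1) stack=L1,L2; from [0,0,0]:
+L1 (α=2/3) → [140/3, 194/3, 146/3]
+L2 (α=1/6) → [913/18, 1663/18, 1459/18]
= [51, 92, 81]

at x=1,y=1 over L1,L2,L4:
L1 α=1/2: [105, 43/2, 72]
L2 α=1: [23, 200, 124]
L4 α=1/6: [71/2, 566/3, 277/2]
= [36, 189, 138]

(0,0) stack=L1,L2,L4; from [0,0,0]:
+L1 (α=2/3) → [392/3, 0, 310/3]
+L2 (α=3/4) → [161/3, 39/2, 983/6]
+L4 (α=4/7) → [741/7, 885/14, 257/2]
→ [106, 63, 128]

(1,0) stack=L1,L2,L4; from [0,0,0]:
+L1 (α=1/6) → [21/2, 74/3, 13/6]
+L2 (α=0) → [21/2, 74/3, 13/6]
+L4 (α=6/7) → [2193/14, 3476/21, 6709/42]
= [157, 166, 160]

at x=1,y=1 over L1,L2,L4,L5:
+L1 (α=1/2) → [105, 43/2, 72]
+L2 (α=1) → [23, 200, 124]
+L4 (α=1/6) → [71/2, 566/3, 277/2]
+L5 (α=1/2) → [393/4, 361/3, 437/4]
→ [98, 120, 109]

query (1,0) [L1,L2,L4,L5] — begin 0,0,0
after L1 α=1/6: [21/2, 74/3, 13/6]
after L2 α=0: [21/2, 74/3, 13/6]
after L4 α=6/7: [2193/14, 3476/21, 6709/42]
after L5 α=2/3: [3173/42, 13724/63, 10573/126]
rounded: [76, 218, 84]

at x=0,y=0 over L1,L2,L4,L5:
+L1 (α=2/3) → [392/3, 0, 310/3]
+L2 (α=3/4) → [161/3, 39/2, 983/6]
+L4 (α=4/7) → [741/7, 885/14, 257/2]
+L5 (α=1/2) → [2477/14, 2131/28, 337/4]
→ [177, 76, 84]

at x=1,y=0 over L1,L2,L4,L5,L6:
L1 α=1/6: [21/2, 74/3, 13/6]
L2 α=0: [21/2, 74/3, 13/6]
L4 α=6/7: [2193/14, 3476/21, 6709/42]
L5 α=2/3: [3173/42, 13724/63, 10573/126]
L6 α=1/3: [4958/63, 39481/189, 18196/189]
rounded: [79, 209, 96]

(1,1) stack=L1,L2,L4,L5,L6; from [0,0,0]:
L1 α=1/2: [105, 43/2, 72]
L2 α=1: [23, 200, 124]
L4 α=1/6: [71/2, 566/3, 277/2]
L5 α=1/2: [393/4, 361/3, 437/4]
L6 α=1/3: [743/6, 1376/9, 461/6]
rounded: [124, 153, 77]


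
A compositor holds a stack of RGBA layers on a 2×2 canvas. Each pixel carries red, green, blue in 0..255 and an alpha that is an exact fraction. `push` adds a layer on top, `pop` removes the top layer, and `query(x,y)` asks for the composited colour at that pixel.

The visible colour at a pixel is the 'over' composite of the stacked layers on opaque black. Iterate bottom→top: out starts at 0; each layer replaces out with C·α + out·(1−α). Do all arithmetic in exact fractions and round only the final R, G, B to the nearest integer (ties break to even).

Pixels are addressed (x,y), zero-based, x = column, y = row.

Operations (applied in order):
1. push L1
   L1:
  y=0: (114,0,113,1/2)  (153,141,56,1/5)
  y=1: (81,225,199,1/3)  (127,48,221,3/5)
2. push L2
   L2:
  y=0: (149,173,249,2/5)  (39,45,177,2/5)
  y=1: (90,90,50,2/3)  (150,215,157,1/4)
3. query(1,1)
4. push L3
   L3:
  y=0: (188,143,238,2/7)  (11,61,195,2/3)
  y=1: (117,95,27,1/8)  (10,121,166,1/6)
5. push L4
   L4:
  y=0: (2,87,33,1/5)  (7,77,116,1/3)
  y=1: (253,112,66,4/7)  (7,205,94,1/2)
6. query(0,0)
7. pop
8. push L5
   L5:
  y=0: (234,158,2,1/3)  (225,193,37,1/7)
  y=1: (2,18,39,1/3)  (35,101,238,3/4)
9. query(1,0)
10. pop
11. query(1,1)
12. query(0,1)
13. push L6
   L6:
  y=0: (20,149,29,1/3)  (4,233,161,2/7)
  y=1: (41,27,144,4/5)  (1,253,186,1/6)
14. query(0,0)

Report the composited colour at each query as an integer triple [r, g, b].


query (1,1) [L1,L2] — begin 0,0,0
L1 α=3/5: [381/5, 144/5, 663/5]
L2 α=1/4: [1893/20, 1507/20, 1387/10]
rounded: [95, 75, 139]

query (0,0) [L1,L2,L3,L4] — begin 0,0,0
+L1 (α=1/2) → [57, 0, 113/2]
+L2 (α=2/5) → [469/5, 346/5, 267/2]
+L3 (α=2/7) → [845/7, 632/7, 2287/14]
+L4 (α=1/5) → [3394/35, 3137/35, 961/7]
= [97, 90, 137]

(1,0) stack=L1,L2,L3,L5; from [0,0,0]:
+L1 (α=1/5) → [153/5, 141/5, 56/5]
+L2 (α=2/5) → [849/25, 873/25, 1938/25]
+L3 (α=2/3) → [1399/75, 3923/75, 3896/25]
+L5 (α=1/7) → [8423/175, 12671/175, 24301/175]
rounded: [48, 72, 139]

query (1,1) [L1,L2,L3] — begin 0,0,0
after L1 α=3/5: [381/5, 144/5, 663/5]
after L2 α=1/4: [1893/20, 1507/20, 1387/10]
after L3 α=1/6: [1933/24, 1991/24, 573/4]
→ [81, 83, 143]

query (0,1) [L1,L2,L3] — begin 0,0,0
+L1 (α=1/3) → [27, 75, 199/3]
+L2 (α=2/3) → [69, 85, 499/9]
+L3 (α=1/8) → [75, 345/4, 467/9]
= [75, 86, 52]

query (0,0) [L1,L2,L3,L6] — begin 0,0,0
+L1 (α=1/2) → [57, 0, 113/2]
+L2 (α=2/5) → [469/5, 346/5, 267/2]
+L3 (α=2/7) → [845/7, 632/7, 2287/14]
+L6 (α=1/3) → [610/7, 769/7, 830/7]
rounded: [87, 110, 119]


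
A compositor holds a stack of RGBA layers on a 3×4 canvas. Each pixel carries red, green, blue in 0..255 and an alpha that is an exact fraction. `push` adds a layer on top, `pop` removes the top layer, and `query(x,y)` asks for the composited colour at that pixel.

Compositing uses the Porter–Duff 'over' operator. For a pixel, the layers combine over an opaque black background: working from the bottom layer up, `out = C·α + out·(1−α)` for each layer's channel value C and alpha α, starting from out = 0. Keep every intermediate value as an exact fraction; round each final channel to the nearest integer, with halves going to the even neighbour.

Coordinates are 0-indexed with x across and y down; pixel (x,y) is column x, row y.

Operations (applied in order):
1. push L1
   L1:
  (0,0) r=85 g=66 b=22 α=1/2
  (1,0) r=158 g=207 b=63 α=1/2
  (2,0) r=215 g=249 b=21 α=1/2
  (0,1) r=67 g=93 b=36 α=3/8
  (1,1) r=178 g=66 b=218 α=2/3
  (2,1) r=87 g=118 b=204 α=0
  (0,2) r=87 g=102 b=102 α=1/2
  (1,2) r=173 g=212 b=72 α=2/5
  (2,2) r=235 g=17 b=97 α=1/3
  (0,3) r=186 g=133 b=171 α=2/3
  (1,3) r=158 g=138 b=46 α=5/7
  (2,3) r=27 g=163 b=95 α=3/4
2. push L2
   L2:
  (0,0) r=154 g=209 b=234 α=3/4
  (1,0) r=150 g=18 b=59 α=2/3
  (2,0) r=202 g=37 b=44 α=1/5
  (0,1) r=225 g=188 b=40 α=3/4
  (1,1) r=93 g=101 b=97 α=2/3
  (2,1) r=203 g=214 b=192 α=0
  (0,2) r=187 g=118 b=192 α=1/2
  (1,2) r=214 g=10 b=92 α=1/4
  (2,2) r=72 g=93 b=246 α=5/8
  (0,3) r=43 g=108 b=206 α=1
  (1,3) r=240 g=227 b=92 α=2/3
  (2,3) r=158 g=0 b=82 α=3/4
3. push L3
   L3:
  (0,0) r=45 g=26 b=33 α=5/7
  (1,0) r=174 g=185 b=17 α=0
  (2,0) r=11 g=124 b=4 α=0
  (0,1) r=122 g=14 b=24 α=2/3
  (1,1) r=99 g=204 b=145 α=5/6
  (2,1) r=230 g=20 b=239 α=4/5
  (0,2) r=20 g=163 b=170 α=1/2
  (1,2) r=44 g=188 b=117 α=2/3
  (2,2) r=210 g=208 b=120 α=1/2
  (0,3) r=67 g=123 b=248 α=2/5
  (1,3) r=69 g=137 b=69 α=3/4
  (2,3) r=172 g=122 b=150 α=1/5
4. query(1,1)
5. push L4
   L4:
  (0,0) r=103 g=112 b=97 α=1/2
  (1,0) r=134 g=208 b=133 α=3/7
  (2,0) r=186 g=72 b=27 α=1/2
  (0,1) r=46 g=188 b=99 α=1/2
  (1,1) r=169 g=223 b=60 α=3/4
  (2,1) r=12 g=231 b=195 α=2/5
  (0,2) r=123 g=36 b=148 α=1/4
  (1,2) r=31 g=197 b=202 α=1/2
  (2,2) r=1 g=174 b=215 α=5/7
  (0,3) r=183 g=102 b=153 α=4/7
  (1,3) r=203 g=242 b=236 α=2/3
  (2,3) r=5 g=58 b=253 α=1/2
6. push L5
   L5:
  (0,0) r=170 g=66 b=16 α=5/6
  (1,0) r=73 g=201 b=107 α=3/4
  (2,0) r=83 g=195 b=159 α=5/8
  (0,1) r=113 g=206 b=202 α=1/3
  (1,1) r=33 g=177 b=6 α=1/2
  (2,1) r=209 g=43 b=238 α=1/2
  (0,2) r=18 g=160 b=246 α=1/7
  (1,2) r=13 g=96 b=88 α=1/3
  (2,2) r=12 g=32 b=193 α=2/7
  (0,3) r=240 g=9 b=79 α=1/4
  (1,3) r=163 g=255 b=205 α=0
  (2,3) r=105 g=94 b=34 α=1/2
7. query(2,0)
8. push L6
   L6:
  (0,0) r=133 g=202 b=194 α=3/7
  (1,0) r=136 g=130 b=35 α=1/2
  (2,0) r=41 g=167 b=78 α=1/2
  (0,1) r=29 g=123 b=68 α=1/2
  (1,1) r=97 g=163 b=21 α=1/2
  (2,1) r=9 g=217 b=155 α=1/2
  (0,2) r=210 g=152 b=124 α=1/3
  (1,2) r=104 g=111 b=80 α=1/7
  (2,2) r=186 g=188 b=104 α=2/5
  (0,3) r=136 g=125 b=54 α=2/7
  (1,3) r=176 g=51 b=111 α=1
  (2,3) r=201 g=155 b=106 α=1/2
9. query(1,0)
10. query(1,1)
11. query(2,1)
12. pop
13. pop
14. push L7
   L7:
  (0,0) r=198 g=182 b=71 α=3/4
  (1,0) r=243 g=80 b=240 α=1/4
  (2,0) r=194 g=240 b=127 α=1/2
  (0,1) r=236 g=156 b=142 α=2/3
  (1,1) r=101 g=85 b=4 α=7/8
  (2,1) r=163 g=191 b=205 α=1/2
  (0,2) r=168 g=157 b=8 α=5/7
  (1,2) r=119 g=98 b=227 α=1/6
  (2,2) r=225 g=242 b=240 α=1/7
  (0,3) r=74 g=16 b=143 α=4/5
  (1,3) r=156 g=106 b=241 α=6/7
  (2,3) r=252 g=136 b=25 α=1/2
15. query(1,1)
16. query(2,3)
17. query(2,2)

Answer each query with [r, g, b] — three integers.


query (1,1) [L1,L2,L3] — begin 0,0,0
+L1 (α=2/3) → [356/3, 44, 436/3]
+L2 (α=2/3) → [914/9, 82, 1018/9]
+L3 (α=5/6) → [5369/54, 551/3, 7543/54]
rounded: [99, 184, 140]

query (2,0) [L1,L2,L3,L4,L5] — begin 0,0,0
L1 α=1/2: [215/2, 249/2, 21/2]
L2 α=1/5: [632/5, 107, 86/5]
L3 α=0: [632/5, 107, 86/5]
L4 α=1/2: [781/5, 179/2, 221/10]
L5 α=5/8: [2209/20, 2487/16, 8613/80]
= [110, 155, 108]

at x=1,y=0 over L1,L2,L3,L4,L5,L6:
L1 α=1/2: [79, 207/2, 63/2]
L2 α=2/3: [379/3, 93/2, 299/6]
L3 α=0: [379/3, 93/2, 299/6]
L4 α=3/7: [2722/21, 810/7, 1795/21]
L5 α=3/4: [7321/84, 5031/28, 2134/21]
L6 α=1/2: [18745/168, 8671/56, 2869/42]
→ [112, 155, 68]

at x=1,y=1 over L1,L2,L3,L4,L5,L6:
after L1 α=2/3: [356/3, 44, 436/3]
after L2 α=2/3: [914/9, 82, 1018/9]
after L3 α=5/6: [5369/54, 551/3, 7543/54]
after L4 α=3/4: [32747/216, 1279/6, 17263/216]
after L5 α=1/2: [39875/432, 2341/12, 18559/432]
after L6 α=1/2: [81779/864, 4297/24, 27631/864]
= [95, 179, 32]

at x=2,y=1 over L1,L2,L3,L4,L5,L6:
after L1 α=0: [0, 0, 0]
after L2 α=0: [0, 0, 0]
after L3 α=4/5: [184, 16, 956/5]
after L4 α=2/5: [576/5, 102, 4818/25]
after L5 α=1/2: [1621/10, 145/2, 5384/25]
after L6 α=1/2: [1711/20, 579/4, 9259/50]
rounded: [86, 145, 185]

(1,1) stack=L1,L2,L3,L4,L7; from [0,0,0]:
+L1 (α=2/3) → [356/3, 44, 436/3]
+L2 (α=2/3) → [914/9, 82, 1018/9]
+L3 (α=5/6) → [5369/54, 551/3, 7543/54]
+L4 (α=3/4) → [32747/216, 1279/6, 17263/216]
+L7 (α=7/8) → [185459/1728, 4849/48, 23311/1728]
rounded: [107, 101, 13]

at x=2,y=3 over L1,L2,L3,L4,L7:
L1 α=3/4: [81/4, 489/4, 285/4]
L2 α=3/4: [1977/16, 489/16, 1269/16]
L3 α=1/5: [533/4, 977/20, 1869/20]
L4 α=1/2: [553/8, 2137/40, 6929/40]
L7 α=1/2: [2569/16, 7577/80, 7929/80]
→ [161, 95, 99]

at x=2,y=2 over L1,L2,L3,L4,L7:
after L1 α=1/3: [235/3, 17/3, 97/3]
after L2 α=5/8: [595/8, 241/4, 1327/8]
after L3 α=1/2: [2275/16, 1073/8, 2287/16]
after L4 α=5/7: [2315/56, 4553/28, 10887/56]
after L7 α=1/7: [13245/196, 17047/98, 39381/196]
= [68, 174, 201]


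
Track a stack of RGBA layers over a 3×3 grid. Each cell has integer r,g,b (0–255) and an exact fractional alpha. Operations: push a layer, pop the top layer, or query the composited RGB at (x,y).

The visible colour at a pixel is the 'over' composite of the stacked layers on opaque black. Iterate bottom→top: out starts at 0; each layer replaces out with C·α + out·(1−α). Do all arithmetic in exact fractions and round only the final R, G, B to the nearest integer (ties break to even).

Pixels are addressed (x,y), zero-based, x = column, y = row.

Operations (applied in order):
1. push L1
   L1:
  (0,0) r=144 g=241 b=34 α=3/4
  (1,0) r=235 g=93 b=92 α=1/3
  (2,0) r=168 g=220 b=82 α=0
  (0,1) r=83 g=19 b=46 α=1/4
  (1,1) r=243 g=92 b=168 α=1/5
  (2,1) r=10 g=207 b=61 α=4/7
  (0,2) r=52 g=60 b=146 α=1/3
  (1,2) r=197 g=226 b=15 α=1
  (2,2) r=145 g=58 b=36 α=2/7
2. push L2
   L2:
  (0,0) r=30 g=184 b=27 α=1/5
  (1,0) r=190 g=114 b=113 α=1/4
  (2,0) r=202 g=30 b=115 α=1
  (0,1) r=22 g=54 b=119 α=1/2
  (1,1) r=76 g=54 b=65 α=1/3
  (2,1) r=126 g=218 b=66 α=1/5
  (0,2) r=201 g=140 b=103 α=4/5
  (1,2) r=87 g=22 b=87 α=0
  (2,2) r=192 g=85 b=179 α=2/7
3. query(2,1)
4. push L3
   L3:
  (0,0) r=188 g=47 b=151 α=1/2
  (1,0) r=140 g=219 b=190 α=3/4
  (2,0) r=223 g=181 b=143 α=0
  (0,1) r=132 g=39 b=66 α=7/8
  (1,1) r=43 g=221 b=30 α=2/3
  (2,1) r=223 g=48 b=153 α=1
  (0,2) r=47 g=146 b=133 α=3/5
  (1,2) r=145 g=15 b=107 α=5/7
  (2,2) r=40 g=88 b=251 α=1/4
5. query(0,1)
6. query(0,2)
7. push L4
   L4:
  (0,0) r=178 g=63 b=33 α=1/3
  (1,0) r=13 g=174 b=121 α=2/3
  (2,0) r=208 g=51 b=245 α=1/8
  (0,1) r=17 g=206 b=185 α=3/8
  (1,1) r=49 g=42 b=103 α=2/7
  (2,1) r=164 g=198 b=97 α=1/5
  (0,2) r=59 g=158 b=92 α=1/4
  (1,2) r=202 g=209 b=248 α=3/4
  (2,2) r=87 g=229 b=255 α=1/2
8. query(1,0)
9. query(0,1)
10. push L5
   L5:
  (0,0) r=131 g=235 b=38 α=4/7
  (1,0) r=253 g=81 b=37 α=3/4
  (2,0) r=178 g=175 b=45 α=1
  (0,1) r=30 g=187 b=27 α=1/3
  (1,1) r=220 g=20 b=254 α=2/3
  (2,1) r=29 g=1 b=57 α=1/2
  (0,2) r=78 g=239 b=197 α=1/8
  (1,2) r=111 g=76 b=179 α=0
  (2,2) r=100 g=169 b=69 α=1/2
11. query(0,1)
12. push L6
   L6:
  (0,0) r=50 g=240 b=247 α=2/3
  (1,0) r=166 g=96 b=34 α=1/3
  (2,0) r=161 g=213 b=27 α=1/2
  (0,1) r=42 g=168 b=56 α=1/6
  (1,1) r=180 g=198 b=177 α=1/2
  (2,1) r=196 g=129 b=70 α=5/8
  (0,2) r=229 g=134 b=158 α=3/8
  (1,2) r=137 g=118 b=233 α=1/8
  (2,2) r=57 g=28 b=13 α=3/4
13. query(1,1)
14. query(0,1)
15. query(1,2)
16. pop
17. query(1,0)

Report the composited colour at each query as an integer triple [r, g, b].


(2,1) stack=L1,L2; from [0,0,0]:
after L1 α=4/7: [40/7, 828/7, 244/7]
after L2 α=1/5: [1042/35, 4838/35, 1438/35]
rounded: [30, 138, 41]

query (0,1) [L1,L2,L3] — begin 0,0,0
L1 α=1/4: [83/4, 19/4, 23/2]
L2 α=1/2: [171/8, 235/8, 261/4]
L3 α=7/8: [7563/64, 2419/64, 2109/32]
= [118, 38, 66]

(0,2) stack=L1,L2,L3; from [0,0,0]:
after L1 α=1/3: [52/3, 20, 146/3]
after L2 α=4/5: [2464/15, 116, 1382/15]
after L3 α=3/5: [7043/75, 134, 8749/75]
rounded: [94, 134, 117]

query (1,0) [L1,L2,L3,L4] — begin 0,0,0
+L1 (α=1/3) → [235/3, 31, 92/3]
+L2 (α=1/4) → [425/4, 207/4, 205/4]
+L3 (α=3/4) → [2105/16, 2835/16, 2485/16]
+L4 (α=2/3) → [2521/48, 2801/16, 2119/16]
rounded: [53, 175, 132]

(0,1) stack=L1,L2,L3,L4; from [0,0,0]:
L1 α=1/4: [83/4, 19/4, 23/2]
L2 α=1/2: [171/8, 235/8, 261/4]
L3 α=7/8: [7563/64, 2419/64, 2109/32]
L4 α=3/8: [41079/512, 51647/512, 28305/256]
→ [80, 101, 111]

query (0,1) [L1,L2,L3,L4,L5] — begin 0,0,0
after L1 α=1/4: [83/4, 19/4, 23/2]
after L2 α=1/2: [171/8, 235/8, 261/4]
after L3 α=7/8: [7563/64, 2419/64, 2109/32]
after L4 α=3/8: [41079/512, 51647/512, 28305/256]
after L5 α=1/3: [16253/256, 33173/256, 10587/128]
rounded: [63, 130, 83]

query (1,1) [L1,L2,L3,L4,L5,L6] — begin 0,0,0
L1 α=1/5: [243/5, 92/5, 168/5]
L2 α=1/3: [866/15, 454/15, 661/15]
L3 α=2/3: [2156/45, 7084/45, 1561/45]
L4 α=2/7: [434/9, 1120/9, 3415/63]
L5 α=2/3: [4394/27, 1480/27, 35419/189]
L6 α=1/2: [4627/27, 3413/27, 34436/189]
= [171, 126, 182]

query (0,1) [L1,L2,L3,L4,L5,L6] — begin 0,0,0
+L1 (α=1/4) → [83/4, 19/4, 23/2]
+L2 (α=1/2) → [171/8, 235/8, 261/4]
+L3 (α=7/8) → [7563/64, 2419/64, 2109/32]
+L4 (α=3/8) → [41079/512, 51647/512, 28305/256]
+L5 (α=1/3) → [16253/256, 33173/256, 10587/128]
+L6 (α=1/6) → [92017/1536, 208873/1536, 60103/768]
rounded: [60, 136, 78]

query (1,2) [L1,L2,L3,L4,L5,L6] — begin 0,0,0
L1 α=1: [197, 226, 15]
L2 α=0: [197, 226, 15]
L3 α=5/7: [1119/7, 527/7, 565/7]
L4 α=3/4: [5361/28, 1229/7, 5773/28]
L5 α=0: [5361/28, 1229/7, 5773/28]
L6 α=1/8: [5909/32, 1347/8, 6705/32]
→ [185, 168, 210]

(1,0) stack=L1,L2,L3,L4,L5; from [0,0,0]:
+L1 (α=1/3) → [235/3, 31, 92/3]
+L2 (α=1/4) → [425/4, 207/4, 205/4]
+L3 (α=3/4) → [2105/16, 2835/16, 2485/16]
+L4 (α=2/3) → [2521/48, 2801/16, 2119/16]
+L5 (α=3/4) → [38953/192, 6689/64, 3895/64]
rounded: [203, 105, 61]


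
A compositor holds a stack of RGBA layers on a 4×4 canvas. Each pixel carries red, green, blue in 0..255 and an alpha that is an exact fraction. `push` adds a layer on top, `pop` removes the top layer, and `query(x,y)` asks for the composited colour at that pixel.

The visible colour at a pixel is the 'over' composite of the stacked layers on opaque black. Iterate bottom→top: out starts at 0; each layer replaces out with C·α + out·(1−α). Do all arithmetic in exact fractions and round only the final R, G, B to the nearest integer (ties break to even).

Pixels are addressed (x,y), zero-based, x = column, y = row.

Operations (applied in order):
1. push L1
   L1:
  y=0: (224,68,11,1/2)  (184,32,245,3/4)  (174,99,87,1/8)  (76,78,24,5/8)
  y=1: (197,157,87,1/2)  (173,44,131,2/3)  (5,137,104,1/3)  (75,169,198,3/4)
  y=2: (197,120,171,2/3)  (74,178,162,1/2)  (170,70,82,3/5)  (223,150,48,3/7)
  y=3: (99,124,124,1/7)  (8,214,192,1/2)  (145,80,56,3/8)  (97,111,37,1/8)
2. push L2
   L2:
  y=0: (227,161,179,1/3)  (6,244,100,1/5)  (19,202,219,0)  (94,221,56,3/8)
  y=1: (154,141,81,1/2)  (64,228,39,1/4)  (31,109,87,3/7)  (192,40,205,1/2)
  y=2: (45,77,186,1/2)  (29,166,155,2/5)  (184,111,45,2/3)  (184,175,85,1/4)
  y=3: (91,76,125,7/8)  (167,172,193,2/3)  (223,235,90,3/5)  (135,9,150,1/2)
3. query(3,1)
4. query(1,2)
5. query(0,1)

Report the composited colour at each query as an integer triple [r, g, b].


at x=3,y=1 over L1,L2:
+L1 (α=3/4) → [225/4, 507/4, 297/2]
+L2 (α=1/2) → [993/8, 667/8, 707/4]
rounded: [124, 83, 177]

(1,2) stack=L1,L2; from [0,0,0]:
+L1 (α=1/2) → [37, 89, 81]
+L2 (α=2/5) → [169/5, 599/5, 553/5]
rounded: [34, 120, 111]

(0,1) stack=L1,L2; from [0,0,0]:
+L1 (α=1/2) → [197/2, 157/2, 87/2]
+L2 (α=1/2) → [505/4, 439/4, 249/4]
→ [126, 110, 62]


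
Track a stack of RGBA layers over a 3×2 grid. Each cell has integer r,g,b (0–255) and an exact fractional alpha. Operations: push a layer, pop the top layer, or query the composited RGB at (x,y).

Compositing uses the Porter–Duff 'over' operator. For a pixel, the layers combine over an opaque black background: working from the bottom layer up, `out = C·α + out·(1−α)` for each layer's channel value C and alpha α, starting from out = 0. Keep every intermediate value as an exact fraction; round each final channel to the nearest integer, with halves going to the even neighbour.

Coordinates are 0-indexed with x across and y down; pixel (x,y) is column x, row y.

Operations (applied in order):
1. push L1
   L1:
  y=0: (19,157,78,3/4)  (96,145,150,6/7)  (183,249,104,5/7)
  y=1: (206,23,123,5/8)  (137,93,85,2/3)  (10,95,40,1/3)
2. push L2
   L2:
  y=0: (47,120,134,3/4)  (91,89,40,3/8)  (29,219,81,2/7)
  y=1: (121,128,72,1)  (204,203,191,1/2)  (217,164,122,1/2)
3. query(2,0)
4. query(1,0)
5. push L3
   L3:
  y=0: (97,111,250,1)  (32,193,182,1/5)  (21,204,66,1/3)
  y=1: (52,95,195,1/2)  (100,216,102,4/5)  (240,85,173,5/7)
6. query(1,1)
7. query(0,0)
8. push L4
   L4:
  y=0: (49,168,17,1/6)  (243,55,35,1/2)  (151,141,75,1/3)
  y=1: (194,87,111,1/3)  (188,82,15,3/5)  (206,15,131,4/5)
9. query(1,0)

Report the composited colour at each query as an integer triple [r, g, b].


(2,0) stack=L1,L2; from [0,0,0]:
+L1 (α=5/7) → [915/7, 1245/7, 520/7]
+L2 (α=2/7) → [4981/49, 9291/49, 3734/49]
→ [102, 190, 76]

(1,0) stack=L1,L2; from [0,0,0]:
L1 α=6/7: [576/7, 870/7, 900/7]
L2 α=3/8: [4791/56, 6219/56, 1335/14]
→ [86, 111, 95]

query (1,1) [L1,L2,L3] — begin 0,0,0
L1 α=2/3: [274/3, 62, 170/3]
L2 α=1/2: [443/3, 265/2, 743/6]
L3 α=4/5: [1643/15, 1993/10, 3191/30]
→ [110, 199, 106]

(0,0) stack=L1,L2,L3; from [0,0,0]:
after L1 α=3/4: [57/4, 471/4, 117/2]
after L2 α=3/4: [621/16, 1911/16, 921/8]
after L3 α=1: [97, 111, 250]
→ [97, 111, 250]

(1,0) stack=L1,L2,L3,L4; from [0,0,0]:
L1 α=6/7: [576/7, 870/7, 900/7]
L2 α=3/8: [4791/56, 6219/56, 1335/14]
L3 α=1/5: [5239/70, 8921/70, 3944/35]
L4 α=1/2: [22249/140, 12771/140, 5169/70]
= [159, 91, 74]


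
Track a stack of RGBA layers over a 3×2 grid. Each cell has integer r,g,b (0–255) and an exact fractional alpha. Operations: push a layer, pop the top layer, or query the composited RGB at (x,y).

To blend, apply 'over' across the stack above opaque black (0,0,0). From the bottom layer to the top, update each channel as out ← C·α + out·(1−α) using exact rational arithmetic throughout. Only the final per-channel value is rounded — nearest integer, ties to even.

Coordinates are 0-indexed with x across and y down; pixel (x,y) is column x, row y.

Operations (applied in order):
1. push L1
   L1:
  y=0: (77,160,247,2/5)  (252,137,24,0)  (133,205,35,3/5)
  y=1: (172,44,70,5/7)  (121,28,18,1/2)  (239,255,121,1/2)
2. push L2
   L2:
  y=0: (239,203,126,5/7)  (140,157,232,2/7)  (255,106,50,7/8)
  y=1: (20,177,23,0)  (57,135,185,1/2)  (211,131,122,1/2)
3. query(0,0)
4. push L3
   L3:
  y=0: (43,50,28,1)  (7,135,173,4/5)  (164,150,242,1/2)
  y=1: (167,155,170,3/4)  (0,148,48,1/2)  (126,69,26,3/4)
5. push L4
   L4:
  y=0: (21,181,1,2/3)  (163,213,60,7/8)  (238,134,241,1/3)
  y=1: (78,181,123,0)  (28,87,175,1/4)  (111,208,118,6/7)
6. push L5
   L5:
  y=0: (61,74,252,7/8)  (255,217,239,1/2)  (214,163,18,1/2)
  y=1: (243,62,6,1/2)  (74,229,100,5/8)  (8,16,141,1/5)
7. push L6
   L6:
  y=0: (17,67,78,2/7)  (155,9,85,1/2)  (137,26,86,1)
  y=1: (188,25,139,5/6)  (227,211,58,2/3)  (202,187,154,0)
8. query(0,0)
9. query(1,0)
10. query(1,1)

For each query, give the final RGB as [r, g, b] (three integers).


at x=0,y=0 over L1,L2:
after L1 α=2/5: [154/5, 64, 494/5]
after L2 α=5/7: [6283/35, 1143/7, 4138/35]
→ [180, 163, 118]

(0,0) stack=L1,L2,L3,L4,L5,L6; from [0,0,0]:
after L1 α=2/5: [154/5, 64, 494/5]
after L2 α=5/7: [6283/35, 1143/7, 4138/35]
after L3 α=1: [43, 50, 28]
after L4 α=2/3: [85/3, 412/3, 10]
after L5 α=7/8: [683/12, 983/12, 887/4]
after L6 α=2/7: [3823/84, 6523/84, 5059/28]
= [46, 78, 181]

at x=1,y=0 over L1,L2,L3,L4,L5,L6:
after L1 α=0: [0, 0, 0]
after L2 α=2/7: [40, 314/7, 464/7]
after L3 α=4/5: [68/5, 4094/35, 5308/35]
after L4 α=7/8: [5773/40, 56279/280, 2501/35]
after L5 α=1/2: [15973/80, 117039/560, 5433/35]
after L6 α=1/2: [28373/160, 122079/1120, 4204/35]
rounded: [177, 109, 120]

(1,1) stack=L1,L2,L3,L4,L5,L6; from [0,0,0]:
L1 α=1/2: [121/2, 14, 9]
L2 α=1/2: [235/4, 149/2, 97]
L3 α=1/2: [235/8, 445/4, 145/2]
L4 α=1/4: [929/32, 1683/16, 785/8]
L5 α=5/8: [14627/256, 23369/128, 6355/64]
L6 α=2/3: [43617/256, 25795/128, 4593/64]
= [170, 202, 72]
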